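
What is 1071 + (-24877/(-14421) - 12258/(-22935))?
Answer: 977895046/911145 ≈ 1073.3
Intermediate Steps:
1071 + (-24877/(-14421) - 12258/(-22935)) = 1071 + (-24877*(-1/14421) - 12258*(-1/22935)) = 1071 + (24877/14421 + 4086/7645) = 1071 + 2058751/911145 = 977895046/911145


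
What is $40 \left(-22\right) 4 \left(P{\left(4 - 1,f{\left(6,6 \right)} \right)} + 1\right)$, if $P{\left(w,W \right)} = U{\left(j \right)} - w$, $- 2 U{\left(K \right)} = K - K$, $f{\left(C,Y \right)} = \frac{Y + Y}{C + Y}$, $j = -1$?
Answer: $7040$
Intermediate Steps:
$f{\left(C,Y \right)} = \frac{2 Y}{C + Y}$
$U{\left(K \right)} = 0$ ($U{\left(K \right)} = - \frac{K - K}{2} = \left(- \frac{1}{2}\right) 0 = 0$)
$P{\left(w,W \right)} = - w$ ($P{\left(w,W \right)} = 0 - w = - w$)
$40 \left(-22\right) 4 \left(P{\left(4 - 1,f{\left(6,6 \right)} \right)} + 1\right) = 40 \left(-22\right) 4 \left(- (4 - 1) + 1\right) = - 880 \cdot 4 \left(- (4 - 1) + 1\right) = - 880 \cdot 4 \left(\left(-1\right) 3 + 1\right) = - 880 \cdot 4 \left(-3 + 1\right) = - 880 \cdot 4 \left(-2\right) = \left(-880\right) \left(-8\right) = 7040$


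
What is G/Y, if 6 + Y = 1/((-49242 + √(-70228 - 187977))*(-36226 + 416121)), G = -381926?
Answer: 802001612627065537297918440/12599324674950804291181 - 145091777770*I*√258205/12599324674950804291181 ≈ 63654.0 - 5.8516e-9*I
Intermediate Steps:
Y = -6 + 1/(-18706789590 + 379895*I*√258205) (Y = -6 + 1/((-49242 + √(-70228 - 187977))*(-36226 + 416121)) = -6 + 1/((-49242 + √(-258205))*379895) = -6 + 1/((-49242 + I*√258205)*379895) = -6 + 1/(-18706789590 + 379895*I*√258205) ≈ -6.0 - 5.5157e-13*I)
G/Y = -381926/(-5527546942724772/921257823779255 - I*√258205/921257823779255)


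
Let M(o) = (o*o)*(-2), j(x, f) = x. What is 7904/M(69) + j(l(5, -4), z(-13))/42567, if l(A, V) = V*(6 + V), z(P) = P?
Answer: -56087624/67553829 ≈ -0.83027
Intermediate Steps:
M(o) = -2*o**2 (M(o) = o**2*(-2) = -2*o**2)
7904/M(69) + j(l(5, -4), z(-13))/42567 = 7904/((-2*69**2)) - 4*(6 - 4)/42567 = 7904/((-2*4761)) - 4*2*(1/42567) = 7904/(-9522) - 8*1/42567 = 7904*(-1/9522) - 8/42567 = -3952/4761 - 8/42567 = -56087624/67553829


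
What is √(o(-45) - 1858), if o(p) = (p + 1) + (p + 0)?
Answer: I*√1947 ≈ 44.125*I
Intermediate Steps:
o(p) = 1 + 2*p (o(p) = (1 + p) + p = 1 + 2*p)
√(o(-45) - 1858) = √((1 + 2*(-45)) - 1858) = √((1 - 90) - 1858) = √(-89 - 1858) = √(-1947) = I*√1947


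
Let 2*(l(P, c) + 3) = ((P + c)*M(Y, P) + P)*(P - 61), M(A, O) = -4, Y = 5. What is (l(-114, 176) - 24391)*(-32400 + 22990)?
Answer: -68514210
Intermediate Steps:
l(P, c) = -3 + (-61 + P)*(-4*c - 3*P)/2 (l(P, c) = -3 + (((P + c)*(-4) + P)*(P - 61))/2 = -3 + (((-4*P - 4*c) + P)*(-61 + P))/2 = -3 + ((-4*c - 3*P)*(-61 + P))/2 = -3 + ((-61 + P)*(-4*c - 3*P))/2 = -3 + (-61 + P)*(-4*c - 3*P)/2)
(l(-114, 176) - 24391)*(-32400 + 22990) = ((-3 + 122*176 - 3/2*(-114)**2 + (183/2)*(-114) - 2*(-114)*176) - 24391)*(-32400 + 22990) = ((-3 + 21472 - 3/2*12996 - 10431 + 40128) - 24391)*(-9410) = ((-3 + 21472 - 19494 - 10431 + 40128) - 24391)*(-9410) = (31672 - 24391)*(-9410) = 7281*(-9410) = -68514210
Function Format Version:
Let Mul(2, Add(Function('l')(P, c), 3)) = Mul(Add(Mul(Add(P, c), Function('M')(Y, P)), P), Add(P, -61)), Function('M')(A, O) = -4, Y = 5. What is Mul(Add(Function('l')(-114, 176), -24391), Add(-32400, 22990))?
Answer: -68514210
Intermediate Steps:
Function('l')(P, c) = Add(-3, Mul(Rational(1, 2), Add(-61, P), Add(Mul(-4, c), Mul(-3, P)))) (Function('l')(P, c) = Add(-3, Mul(Rational(1, 2), Mul(Add(Mul(Add(P, c), -4), P), Add(P, -61)))) = Add(-3, Mul(Rational(1, 2), Mul(Add(Add(Mul(-4, P), Mul(-4, c)), P), Add(-61, P)))) = Add(-3, Mul(Rational(1, 2), Mul(Add(Mul(-4, c), Mul(-3, P)), Add(-61, P)))) = Add(-3, Mul(Rational(1, 2), Mul(Add(-61, P), Add(Mul(-4, c), Mul(-3, P))))) = Add(-3, Mul(Rational(1, 2), Add(-61, P), Add(Mul(-4, c), Mul(-3, P)))))
Mul(Add(Function('l')(-114, 176), -24391), Add(-32400, 22990)) = Mul(Add(Add(-3, Mul(122, 176), Mul(Rational(-3, 2), Pow(-114, 2)), Mul(Rational(183, 2), -114), Mul(-2, -114, 176)), -24391), Add(-32400, 22990)) = Mul(Add(Add(-3, 21472, Mul(Rational(-3, 2), 12996), -10431, 40128), -24391), -9410) = Mul(Add(Add(-3, 21472, -19494, -10431, 40128), -24391), -9410) = Mul(Add(31672, -24391), -9410) = Mul(7281, -9410) = -68514210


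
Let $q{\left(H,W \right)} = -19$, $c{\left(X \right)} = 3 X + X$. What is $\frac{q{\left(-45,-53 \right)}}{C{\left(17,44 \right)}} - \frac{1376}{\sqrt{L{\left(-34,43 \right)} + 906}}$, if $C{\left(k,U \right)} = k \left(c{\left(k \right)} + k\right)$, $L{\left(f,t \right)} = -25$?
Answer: $- \frac{19}{1445} - \frac{1376 \sqrt{881}}{881} \approx -46.372$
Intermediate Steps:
$c{\left(X \right)} = 4 X$
$C{\left(k,U \right)} = 5 k^{2}$ ($C{\left(k,U \right)} = k \left(4 k + k\right) = k 5 k = 5 k^{2}$)
$\frac{q{\left(-45,-53 \right)}}{C{\left(17,44 \right)}} - \frac{1376}{\sqrt{L{\left(-34,43 \right)} + 906}} = - \frac{19}{5 \cdot 17^{2}} - \frac{1376}{\sqrt{-25 + 906}} = - \frac{19}{5 \cdot 289} - \frac{1376}{\sqrt{881}} = - \frac{19}{1445} - 1376 \frac{\sqrt{881}}{881} = \left(-19\right) \frac{1}{1445} - \frac{1376 \sqrt{881}}{881} = - \frac{19}{1445} - \frac{1376 \sqrt{881}}{881}$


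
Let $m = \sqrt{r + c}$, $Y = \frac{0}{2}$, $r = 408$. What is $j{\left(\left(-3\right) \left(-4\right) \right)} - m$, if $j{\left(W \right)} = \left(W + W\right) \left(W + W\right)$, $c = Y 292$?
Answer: $576 - 2 \sqrt{102} \approx 555.8$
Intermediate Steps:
$Y = 0$ ($Y = 0 \cdot \frac{1}{2} = 0$)
$c = 0$ ($c = 0 \cdot 292 = 0$)
$j{\left(W \right)} = 4 W^{2}$ ($j{\left(W \right)} = 2 W 2 W = 4 W^{2}$)
$m = 2 \sqrt{102}$ ($m = \sqrt{408 + 0} = \sqrt{408} = 2 \sqrt{102} \approx 20.199$)
$j{\left(\left(-3\right) \left(-4\right) \right)} - m = 4 \left(\left(-3\right) \left(-4\right)\right)^{2} - 2 \sqrt{102} = 4 \cdot 12^{2} - 2 \sqrt{102} = 4 \cdot 144 - 2 \sqrt{102} = 576 - 2 \sqrt{102}$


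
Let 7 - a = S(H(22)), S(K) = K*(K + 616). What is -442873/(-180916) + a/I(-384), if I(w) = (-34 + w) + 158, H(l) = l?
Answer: 331652193/5879770 ≈ 56.406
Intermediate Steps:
I(w) = 124 + w
S(K) = K*(616 + K)
a = -14029 (a = 7 - 22*(616 + 22) = 7 - 22*638 = 7 - 1*14036 = 7 - 14036 = -14029)
-442873/(-180916) + a/I(-384) = -442873/(-180916) - 14029/(124 - 384) = -442873*(-1/180916) - 14029/(-260) = 442873/180916 - 14029*(-1/260) = 442873/180916 + 14029/260 = 331652193/5879770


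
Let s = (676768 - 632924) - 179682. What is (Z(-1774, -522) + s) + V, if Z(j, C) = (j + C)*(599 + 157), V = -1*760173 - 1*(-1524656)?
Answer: -1107131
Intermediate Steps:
V = 764483 (V = -760173 + 1524656 = 764483)
s = -135838 (s = 43844 - 179682 = -135838)
Z(j, C) = 756*C + 756*j (Z(j, C) = (C + j)*756 = 756*C + 756*j)
(Z(-1774, -522) + s) + V = ((756*(-522) + 756*(-1774)) - 135838) + 764483 = ((-394632 - 1341144) - 135838) + 764483 = (-1735776 - 135838) + 764483 = -1871614 + 764483 = -1107131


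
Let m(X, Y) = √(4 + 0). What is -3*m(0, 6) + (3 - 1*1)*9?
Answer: 12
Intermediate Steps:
m(X, Y) = 2 (m(X, Y) = √4 = 2)
-3*m(0, 6) + (3 - 1*1)*9 = -3*2 + (3 - 1*1)*9 = -6 + (3 - 1)*9 = -6 + 2*9 = -6 + 18 = 12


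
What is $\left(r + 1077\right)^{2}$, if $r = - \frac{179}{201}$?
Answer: $\frac{46784824804}{40401} \approx 1.158 \cdot 10^{6}$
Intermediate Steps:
$r = - \frac{179}{201}$ ($r = \left(-179\right) \frac{1}{201} = - \frac{179}{201} \approx -0.89055$)
$\left(r + 1077\right)^{2} = \left(- \frac{179}{201} + 1077\right)^{2} = \left(\frac{216298}{201}\right)^{2} = \frac{46784824804}{40401}$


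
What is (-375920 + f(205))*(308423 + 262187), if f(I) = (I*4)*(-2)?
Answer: -215439511600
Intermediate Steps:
f(I) = -8*I (f(I) = (4*I)*(-2) = -8*I)
(-375920 + f(205))*(308423 + 262187) = (-375920 - 8*205)*(308423 + 262187) = (-375920 - 1640)*570610 = -377560*570610 = -215439511600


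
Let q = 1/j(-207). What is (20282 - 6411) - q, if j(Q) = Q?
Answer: 2871298/207 ≈ 13871.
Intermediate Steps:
q = -1/207 (q = 1/(-207) = -1/207 ≈ -0.0048309)
(20282 - 6411) - q = (20282 - 6411) - 1*(-1/207) = 13871 + 1/207 = 2871298/207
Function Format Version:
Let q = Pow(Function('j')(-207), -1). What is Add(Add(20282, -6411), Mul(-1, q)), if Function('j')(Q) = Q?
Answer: Rational(2871298, 207) ≈ 13871.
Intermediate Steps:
q = Rational(-1, 207) (q = Pow(-207, -1) = Rational(-1, 207) ≈ -0.0048309)
Add(Add(20282, -6411), Mul(-1, q)) = Add(Add(20282, -6411), Mul(-1, Rational(-1, 207))) = Add(13871, Rational(1, 207)) = Rational(2871298, 207)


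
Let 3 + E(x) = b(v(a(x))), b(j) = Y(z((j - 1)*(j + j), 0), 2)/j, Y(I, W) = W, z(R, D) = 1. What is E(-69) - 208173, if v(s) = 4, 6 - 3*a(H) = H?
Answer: -416351/2 ≈ -2.0818e+5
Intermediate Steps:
a(H) = 2 - H/3
b(j) = 2/j
E(x) = -5/2 (E(x) = -3 + 2/4 = -3 + 2*(1/4) = -3 + 1/2 = -5/2)
E(-69) - 208173 = -5/2 - 208173 = -416351/2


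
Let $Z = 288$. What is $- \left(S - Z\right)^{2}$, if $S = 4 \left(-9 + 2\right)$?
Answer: $-99856$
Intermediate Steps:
$S = -28$ ($S = 4 \left(-7\right) = -28$)
$- \left(S - Z\right)^{2} = - \left(-28 - 288\right)^{2} = - \left(-316\right)^{2} = \left(-1\right) 99856 = -99856$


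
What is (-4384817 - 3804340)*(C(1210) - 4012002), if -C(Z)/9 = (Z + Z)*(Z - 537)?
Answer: 152891086218894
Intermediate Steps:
C(Z) = -18*Z*(-537 + Z) (C(Z) = -9*(Z + Z)*(Z - 537) = -9*2*Z*(-537 + Z) = -18*Z*(-537 + Z))
(-4384817 - 3804340)*(C(1210) - 4012002) = (-4384817 - 3804340)*(18*1210*(537 - 1*1210) - 4012002) = -8189157*(18*1210*(537 - 1210) - 4012002) = -8189157*(18*1210*(-673) - 4012002) = -8189157*(-14657940 - 4012002) = -8189157*(-18669942) = 152891086218894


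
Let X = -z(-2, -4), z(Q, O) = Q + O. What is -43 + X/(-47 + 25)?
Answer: -476/11 ≈ -43.273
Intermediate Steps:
z(Q, O) = O + Q
X = 6 (X = -(-4 - 2) = -1*(-6) = 6)
-43 + X/(-47 + 25) = -43 + 6/(-47 + 25) = -43 + 6/(-22) = -43 - 1/22*6 = -43 - 3/11 = -476/11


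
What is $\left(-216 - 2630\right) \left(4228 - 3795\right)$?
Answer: $-1232318$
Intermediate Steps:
$\left(-216 - 2630\right) \left(4228 - 3795\right) = \left(-2846\right) 433 = -1232318$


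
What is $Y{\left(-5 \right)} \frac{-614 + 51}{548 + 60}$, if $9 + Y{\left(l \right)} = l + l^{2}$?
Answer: $- \frac{6193}{608} \approx -10.186$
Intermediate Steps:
$Y{\left(l \right)} = -9 + l + l^{2}$ ($Y{\left(l \right)} = -9 + \left(l + l^{2}\right) = -9 + l + l^{2}$)
$Y{\left(-5 \right)} \frac{-614 + 51}{548 + 60} = \left(-9 - 5 + \left(-5\right)^{2}\right) \frac{-614 + 51}{548 + 60} = \left(-9 - 5 + 25\right) \left(- \frac{563}{608}\right) = 11 \left(\left(-563\right) \frac{1}{608}\right) = 11 \left(- \frac{563}{608}\right) = - \frac{6193}{608}$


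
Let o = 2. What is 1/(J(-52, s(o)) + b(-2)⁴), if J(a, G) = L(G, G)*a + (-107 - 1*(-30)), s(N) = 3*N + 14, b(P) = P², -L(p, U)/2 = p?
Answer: 1/2259 ≈ 0.00044267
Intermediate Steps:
L(p, U) = -2*p
s(N) = 14 + 3*N
J(a, G) = -77 - 2*G*a (J(a, G) = (-2*G)*a + (-107 - 1*(-30)) = -2*G*a + (-107 + 30) = -2*G*a - 77 = -77 - 2*G*a)
1/(J(-52, s(o)) + b(-2)⁴) = 1/((-77 - 2*(14 + 3*2)*(-52)) + ((-2)²)⁴) = 1/((-77 - 2*(14 + 6)*(-52)) + 4⁴) = 1/((-77 - 2*20*(-52)) + 256) = 1/((-77 + 2080) + 256) = 1/(2003 + 256) = 1/2259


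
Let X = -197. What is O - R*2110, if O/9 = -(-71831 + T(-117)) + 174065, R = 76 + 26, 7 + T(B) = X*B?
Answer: 1790466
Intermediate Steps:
T(B) = -7 - 197*B
R = 102
O = 2005686 (O = 9*(-(-71831 + (-7 - 197*(-117))) + 174065) = 9*(-(-71831 + (-7 + 23049)) + 174065) = 9*(-(-71831 + 23042) + 174065) = 9*(-1*(-48789) + 174065) = 9*(48789 + 174065) = 9*222854 = 2005686)
O - R*2110 = 2005686 - 102*2110 = 2005686 - 1*215220 = 2005686 - 215220 = 1790466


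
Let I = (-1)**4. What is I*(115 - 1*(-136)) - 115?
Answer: 136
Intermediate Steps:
I = 1
I*(115 - 1*(-136)) - 115 = 1*(115 - 1*(-136)) - 115 = 1*(115 + 136) - 115 = 1*251 - 115 = 251 - 115 = 136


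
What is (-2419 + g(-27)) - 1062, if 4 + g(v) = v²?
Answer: -2756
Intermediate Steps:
g(v) = -4 + v²
(-2419 + g(-27)) - 1062 = (-2419 + (-4 + (-27)²)) - 1062 = (-2419 + (-4 + 729)) - 1062 = (-2419 + 725) - 1062 = -1694 - 1062 = -2756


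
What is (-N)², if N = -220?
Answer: 48400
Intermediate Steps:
(-N)² = (-1*(-220))² = 220² = 48400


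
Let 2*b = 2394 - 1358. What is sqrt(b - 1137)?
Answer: I*sqrt(619) ≈ 24.88*I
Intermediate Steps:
b = 518 (b = (2394 - 1358)/2 = (1/2)*1036 = 518)
sqrt(b - 1137) = sqrt(518 - 1137) = sqrt(-619) = I*sqrt(619)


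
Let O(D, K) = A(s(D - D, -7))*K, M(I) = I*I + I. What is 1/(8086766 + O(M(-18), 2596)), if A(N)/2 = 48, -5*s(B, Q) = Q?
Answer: 1/8335982 ≈ 1.1996e-7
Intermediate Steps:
s(B, Q) = -Q/5
M(I) = I + I**2 (M(I) = I**2 + I = I + I**2)
A(N) = 96 (A(N) = 2*48 = 96)
O(D, K) = 96*K
1/(8086766 + O(M(-18), 2596)) = 1/(8086766 + 96*2596) = 1/(8086766 + 249216) = 1/8335982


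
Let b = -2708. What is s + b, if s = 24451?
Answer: 21743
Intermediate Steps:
s + b = 24451 - 2708 = 21743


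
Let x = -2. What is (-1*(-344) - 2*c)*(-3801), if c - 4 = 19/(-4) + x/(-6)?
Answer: -2621423/2 ≈ -1.3107e+6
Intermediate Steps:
c = -5/12 (c = 4 + (19/(-4) - 2/(-6)) = 4 + (19*(-¼) - 2*(-⅙)) = 4 + (-19/4 + ⅓) = 4 - 53/12 = -5/12 ≈ -0.41667)
(-1*(-344) - 2*c)*(-3801) = (-1*(-344) - 2*(-5/12))*(-3801) = (344 + ⅚)*(-3801) = (2069/6)*(-3801) = -2621423/2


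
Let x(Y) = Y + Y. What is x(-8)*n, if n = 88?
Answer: -1408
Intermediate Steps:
x(Y) = 2*Y
x(-8)*n = (2*(-8))*88 = -16*88 = -1408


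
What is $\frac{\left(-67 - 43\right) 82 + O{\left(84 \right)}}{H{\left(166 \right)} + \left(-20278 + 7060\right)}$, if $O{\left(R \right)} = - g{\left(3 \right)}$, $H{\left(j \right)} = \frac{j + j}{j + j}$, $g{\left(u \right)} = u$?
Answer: $\frac{9023}{13217} \approx 0.68268$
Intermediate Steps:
$H{\left(j \right)} = 1$ ($H{\left(j \right)} = \frac{2 j}{2 j} = 2 j \frac{1}{2 j} = 1$)
$O{\left(R \right)} = -3$ ($O{\left(R \right)} = \left(-1\right) 3 = -3$)
$\frac{\left(-67 - 43\right) 82 + O{\left(84 \right)}}{H{\left(166 \right)} + \left(-20278 + 7060\right)} = \frac{\left(-67 - 43\right) 82 - 3}{1 + \left(-20278 + 7060\right)} = \frac{\left(-110\right) 82 - 3}{1 - 13218} = \frac{-9020 - 3}{-13217} = \left(-9023\right) \left(- \frac{1}{13217}\right) = \frac{9023}{13217}$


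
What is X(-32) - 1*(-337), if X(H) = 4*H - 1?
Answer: 208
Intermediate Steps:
X(H) = -1 + 4*H
X(-32) - 1*(-337) = (-1 + 4*(-32)) - 1*(-337) = (-1 - 128) + 337 = -129 + 337 = 208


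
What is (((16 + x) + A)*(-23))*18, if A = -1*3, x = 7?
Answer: -8280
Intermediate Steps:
A = -3
(((16 + x) + A)*(-23))*18 = (((16 + 7) - 3)*(-23))*18 = ((23 - 3)*(-23))*18 = (20*(-23))*18 = -460*18 = -8280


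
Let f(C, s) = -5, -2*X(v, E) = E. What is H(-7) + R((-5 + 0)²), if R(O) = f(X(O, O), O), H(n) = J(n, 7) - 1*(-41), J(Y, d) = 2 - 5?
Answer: 33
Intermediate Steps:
X(v, E) = -E/2
J(Y, d) = -3
H(n) = 38 (H(n) = -3 - 1*(-41) = -3 + 41 = 38)
R(O) = -5
H(-7) + R((-5 + 0)²) = 38 - 5 = 33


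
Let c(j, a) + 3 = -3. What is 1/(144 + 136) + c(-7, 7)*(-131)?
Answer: 220081/280 ≈ 786.00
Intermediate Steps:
c(j, a) = -6 (c(j, a) = -3 - 3 = -6)
1/(144 + 136) + c(-7, 7)*(-131) = 1/(144 + 136) - 6*(-131) = 1/280 + 786 = 220081/280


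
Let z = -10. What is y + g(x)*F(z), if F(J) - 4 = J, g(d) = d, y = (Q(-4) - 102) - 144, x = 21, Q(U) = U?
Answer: -376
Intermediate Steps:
y = -250 (y = (-4 - 102) - 144 = -106 - 144 = -250)
F(J) = 4 + J
y + g(x)*F(z) = -250 + 21*(4 - 10) = -250 + 21*(-6) = -250 - 126 = -376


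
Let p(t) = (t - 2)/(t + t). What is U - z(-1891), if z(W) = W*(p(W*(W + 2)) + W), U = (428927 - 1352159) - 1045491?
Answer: -20943941815/3778 ≈ -5.5437e+6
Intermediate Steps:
U = -1968723 (U = -923232 - 1045491 = -1968723)
p(t) = (-2 + t)/(2*t) (p(t) = (-2 + t)/((2*t)) = (-2 + t)*(1/(2*t)) = (-2 + t)/(2*t))
z(W) = W*(W + (-2 + W*(2 + W))/(2*W*(2 + W))) (z(W) = W*((-2 + W*(W + 2))/(2*((W*(W + 2)))) + W) = W*((-2 + W*(2 + W))/(2*((W*(2 + W)))) + W) = W*((1/(W*(2 + W)))*(-2 + W*(2 + W))/2 + W) = W*((-2 + W*(2 + W))/(2*W*(2 + W)) + W) = W*(W + (-2 + W*(2 + W))/(2*W*(2 + W))))
U - z(-1891) = -1968723 - (-2 - 1891*(2 - 1891) + 2*(-1891)²*(2 - 1891))/(2*(2 - 1891)) = -1968723 - (-2 - 1891*(-1889) + 2*3575881*(-1889))/(2*(-1889)) = -1968723 - (-1)*(-2 + 3572099 - 13509678418)/(2*1889) = -1968723 - (-1)*(-13506106321)/(2*1889) = -1968723 - 1*13506106321/3778 = -1968723 - 13506106321/3778 = -20943941815/3778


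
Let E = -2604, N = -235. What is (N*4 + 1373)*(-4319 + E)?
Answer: -2997659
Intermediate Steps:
(N*4 + 1373)*(-4319 + E) = (-235*4 + 1373)*(-4319 - 2604) = (-940 + 1373)*(-6923) = 433*(-6923) = -2997659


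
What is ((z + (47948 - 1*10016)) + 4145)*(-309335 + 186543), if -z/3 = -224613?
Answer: -87908757472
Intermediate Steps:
z = 673839 (z = -3*(-224613) = 673839)
((z + (47948 - 1*10016)) + 4145)*(-309335 + 186543) = ((673839 + (47948 - 1*10016)) + 4145)*(-309335 + 186543) = ((673839 + (47948 - 10016)) + 4145)*(-122792) = ((673839 + 37932) + 4145)*(-122792) = (711771 + 4145)*(-122792) = 715916*(-122792) = -87908757472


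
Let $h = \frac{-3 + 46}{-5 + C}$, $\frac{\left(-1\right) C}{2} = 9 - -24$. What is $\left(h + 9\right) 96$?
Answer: $\frac{57216}{71} \approx 805.86$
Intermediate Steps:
$C = -66$ ($C = - 2 \left(9 - -24\right) = - 2 \left(9 + 24\right) = \left(-2\right) 33 = -66$)
$h = - \frac{43}{71}$ ($h = \frac{-3 + 46}{-5 - 66} = \frac{43}{-71} = 43 \left(- \frac{1}{71}\right) = - \frac{43}{71} \approx -0.60563$)
$\left(h + 9\right) 96 = \left(- \frac{43}{71} + 9\right) 96 = \frac{596}{71} \cdot 96 = \frac{57216}{71}$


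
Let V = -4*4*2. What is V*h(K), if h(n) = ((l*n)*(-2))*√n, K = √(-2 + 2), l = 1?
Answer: 0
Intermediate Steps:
V = -32 (V = -16*2 = -32)
K = 0 (K = √0 = 0)
h(n) = -2*n^(3/2) (h(n) = ((1*n)*(-2))*√n = (n*(-2))*√n = (-2*n)*√n = -2*n^(3/2))
V*h(K) = -(-64)*0^(3/2) = -(-64)*0 = -32*0 = 0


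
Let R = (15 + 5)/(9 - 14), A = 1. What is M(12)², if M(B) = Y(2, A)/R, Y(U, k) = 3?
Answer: 9/16 ≈ 0.56250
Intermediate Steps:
R = -4 (R = 20/(-5) = 20*(-⅕) = -4)
M(B) = -¾ (M(B) = 3/(-4) = 3*(-¼) = -¾)
M(12)² = (-¾)² = 9/16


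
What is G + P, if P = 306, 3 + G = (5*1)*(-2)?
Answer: 293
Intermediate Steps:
G = -13 (G = -3 + (5*1)*(-2) = -3 + 5*(-2) = -3 - 10 = -13)
G + P = -13 + 306 = 293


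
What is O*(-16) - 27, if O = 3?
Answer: -75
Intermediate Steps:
O*(-16) - 27 = 3*(-16) - 27 = -48 - 27 = -75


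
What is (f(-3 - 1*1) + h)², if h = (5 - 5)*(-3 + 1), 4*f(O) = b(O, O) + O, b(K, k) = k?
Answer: 4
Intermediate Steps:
f(O) = O/2 (f(O) = (O + O)/4 = (2*O)/4 = O/2)
h = 0 (h = 0*(-2) = 0)
(f(-3 - 1*1) + h)² = ((-3 - 1*1)/2 + 0)² = ((-3 - 1)/2 + 0)² = ((½)*(-4) + 0)² = (-2 + 0)² = (-2)² = 4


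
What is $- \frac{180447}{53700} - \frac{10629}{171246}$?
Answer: $- \frac{1748422459}{510883900} \approx -3.4223$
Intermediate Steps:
$- \frac{180447}{53700} - \frac{10629}{171246} = \left(-180447\right) \frac{1}{53700} - \frac{3543}{57082} = - \frac{60149}{17900} - \frac{3543}{57082} = - \frac{1748422459}{510883900}$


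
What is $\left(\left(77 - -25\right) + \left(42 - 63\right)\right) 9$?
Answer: $729$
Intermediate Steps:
$\left(\left(77 - -25\right) + \left(42 - 63\right)\right) 9 = \left(\left(77 + 25\right) - 21\right) 9 = \left(102 - 21\right) 9 = 81 \cdot 9 = 729$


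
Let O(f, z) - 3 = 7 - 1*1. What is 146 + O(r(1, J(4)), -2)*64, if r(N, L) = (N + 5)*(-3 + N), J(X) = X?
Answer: 722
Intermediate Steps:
r(N, L) = (-3 + N)*(5 + N) (r(N, L) = (5 + N)*(-3 + N) = (-3 + N)*(5 + N))
O(f, z) = 9 (O(f, z) = 3 + (7 - 1*1) = 3 + (7 - 1) = 3 + 6 = 9)
146 + O(r(1, J(4)), -2)*64 = 146 + 9*64 = 146 + 576 = 722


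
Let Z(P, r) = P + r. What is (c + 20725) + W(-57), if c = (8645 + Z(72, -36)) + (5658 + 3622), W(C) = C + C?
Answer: 38572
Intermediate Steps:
W(C) = 2*C
c = 17961 (c = (8645 + (72 - 36)) + (5658 + 3622) = (8645 + 36) + 9280 = 8681 + 9280 = 17961)
(c + 20725) + W(-57) = (17961 + 20725) + 2*(-57) = 38686 - 114 = 38572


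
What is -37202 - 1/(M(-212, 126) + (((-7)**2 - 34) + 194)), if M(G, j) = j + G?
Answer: -4575847/123 ≈ -37202.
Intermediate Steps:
M(G, j) = G + j
-37202 - 1/(M(-212, 126) + (((-7)**2 - 34) + 194)) = -37202 - 1/((-212 + 126) + (((-7)**2 - 34) + 194)) = -37202 - 1/(-86 + ((49 - 34) + 194)) = -37202 - 1/(-86 + (15 + 194)) = -37202 - 1/(-86 + 209) = -37202 - 1/123 = -4575847/123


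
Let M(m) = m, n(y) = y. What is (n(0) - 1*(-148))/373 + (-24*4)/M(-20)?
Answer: 9692/1865 ≈ 5.1968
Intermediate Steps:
(n(0) - 1*(-148))/373 + (-24*4)/M(-20) = (0 - 1*(-148))/373 - 24*4/(-20) = (0 + 148)*(1/373) - 96*(-1/20) = 148*(1/373) + 24/5 = 148/373 + 24/5 = 9692/1865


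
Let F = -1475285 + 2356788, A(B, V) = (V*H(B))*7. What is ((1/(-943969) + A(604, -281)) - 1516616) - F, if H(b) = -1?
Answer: -2261893207289/943969 ≈ -2.3962e+6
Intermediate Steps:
A(B, V) = -7*V (A(B, V) = (V*(-1))*7 = -V*7 = -7*V)
F = 881503
((1/(-943969) + A(604, -281)) - 1516616) - F = ((1/(-943969) - 7*(-281)) - 1516616) - 1*881503 = ((-1/943969 + 1967) - 1516616) - 881503 = (1856787022/943969 - 1516616) - 881503 = -1429781701882/943969 - 881503 = -2261893207289/943969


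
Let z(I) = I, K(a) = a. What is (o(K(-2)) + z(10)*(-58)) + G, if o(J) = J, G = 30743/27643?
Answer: -16057483/27643 ≈ -580.89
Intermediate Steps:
G = 30743/27643 (G = 30743*(1/27643) = 30743/27643 ≈ 1.1121)
(o(K(-2)) + z(10)*(-58)) + G = (-2 + 10*(-58)) + 30743/27643 = (-2 - 580) + 30743/27643 = -582 + 30743/27643 = -16057483/27643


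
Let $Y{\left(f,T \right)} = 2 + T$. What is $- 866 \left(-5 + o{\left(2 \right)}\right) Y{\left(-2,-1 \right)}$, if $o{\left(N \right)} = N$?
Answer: $2598$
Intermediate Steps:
$- 866 \left(-5 + o{\left(2 \right)}\right) Y{\left(-2,-1 \right)} = - 866 \left(-5 + 2\right) \left(2 - 1\right) = - 866 \left(\left(-3\right) 1\right) = \left(-866\right) \left(-3\right) = 2598$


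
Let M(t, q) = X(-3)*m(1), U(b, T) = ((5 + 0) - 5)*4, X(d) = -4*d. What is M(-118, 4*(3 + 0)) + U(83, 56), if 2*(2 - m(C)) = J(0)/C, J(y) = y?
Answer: 24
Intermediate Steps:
m(C) = 2 (m(C) = 2 - 0/C = 2 - ½*0 = 2 + 0 = 2)
U(b, T) = 0 (U(b, T) = (5 - 5)*4 = 0*4 = 0)
M(t, q) = 24 (M(t, q) = -4*(-3)*2 = 12*2 = 24)
M(-118, 4*(3 + 0)) + U(83, 56) = 24 + 0 = 24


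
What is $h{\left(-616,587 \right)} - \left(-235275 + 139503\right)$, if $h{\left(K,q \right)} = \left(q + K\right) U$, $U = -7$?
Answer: $95975$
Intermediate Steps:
$h{\left(K,q \right)} = - 7 K - 7 q$ ($h{\left(K,q \right)} = \left(q + K\right) \left(-7\right) = \left(K + q\right) \left(-7\right) = - 7 K - 7 q$)
$h{\left(-616,587 \right)} - \left(-235275 + 139503\right) = \left(\left(-7\right) \left(-616\right) - 4109\right) - \left(-235275 + 139503\right) = \left(4312 - 4109\right) - -95772 = 203 + 95772 = 95975$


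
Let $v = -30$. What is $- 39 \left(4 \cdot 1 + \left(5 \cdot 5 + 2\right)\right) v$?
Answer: $36270$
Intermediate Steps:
$- 39 \left(4 \cdot 1 + \left(5 \cdot 5 + 2\right)\right) v = - 39 \left(4 \cdot 1 + \left(5 \cdot 5 + 2\right)\right) \left(-30\right) = - 39 \left(4 + \left(25 + 2\right)\right) \left(-30\right) = - 39 \left(4 + 27\right) \left(-30\right) = \left(-39\right) 31 \left(-30\right) = \left(-1209\right) \left(-30\right) = 36270$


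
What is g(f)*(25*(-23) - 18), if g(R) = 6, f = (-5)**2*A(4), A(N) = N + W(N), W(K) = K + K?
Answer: -3558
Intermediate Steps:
W(K) = 2*K
A(N) = 3*N (A(N) = N + 2*N = 3*N)
f = 300 (f = (-5)**2*(3*4) = 25*12 = 300)
g(f)*(25*(-23) - 18) = 6*(25*(-23) - 18) = 6*(-575 - 18) = 6*(-593) = -3558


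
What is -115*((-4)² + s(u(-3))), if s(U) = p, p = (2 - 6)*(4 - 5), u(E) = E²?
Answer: -2300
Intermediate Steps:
p = 4 (p = -4*(-1) = 4)
s(U) = 4
-115*((-4)² + s(u(-3))) = -115*((-4)² + 4) = -115*(16 + 4) = -115*20 = -2300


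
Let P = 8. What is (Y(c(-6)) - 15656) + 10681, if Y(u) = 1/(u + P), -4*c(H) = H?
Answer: -94523/19 ≈ -4974.9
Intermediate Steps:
c(H) = -H/4
Y(u) = 1/(8 + u) (Y(u) = 1/(u + 8) = 1/(8 + u))
(Y(c(-6)) - 15656) + 10681 = (1/(8 - ¼*(-6)) - 15656) + 10681 = (1/(8 + 3/2) - 15656) + 10681 = (1/(19/2) - 15656) + 10681 = (2/19 - 15656) + 10681 = -297462/19 + 10681 = -94523/19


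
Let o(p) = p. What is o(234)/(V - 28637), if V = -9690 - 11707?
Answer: -39/8339 ≈ -0.0046768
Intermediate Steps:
V = -21397
o(234)/(V - 28637) = 234/(-21397 - 28637) = 234/(-50034) = 234*(-1/50034) = -39/8339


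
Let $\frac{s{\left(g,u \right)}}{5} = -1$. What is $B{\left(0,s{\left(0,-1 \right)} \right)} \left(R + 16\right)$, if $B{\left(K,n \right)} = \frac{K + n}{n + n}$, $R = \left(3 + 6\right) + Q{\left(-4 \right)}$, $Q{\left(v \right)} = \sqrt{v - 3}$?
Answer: $\frac{25}{2} + \frac{i \sqrt{7}}{2} \approx 12.5 + 1.3229 i$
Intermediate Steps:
$Q{\left(v \right)} = \sqrt{-3 + v}$
$s{\left(g,u \right)} = -5$ ($s{\left(g,u \right)} = 5 \left(-1\right) = -5$)
$R = 9 + i \sqrt{7}$ ($R = \left(3 + 6\right) + \sqrt{-3 - 4} = 9 + \sqrt{-7} = 9 + i \sqrt{7} \approx 9.0 + 2.6458 i$)
$B{\left(K,n \right)} = \frac{K + n}{2 n}$
$B{\left(0,s{\left(0,-1 \right)} \right)} \left(R + 16\right) = \frac{0 - 5}{2 \left(-5\right)} \left(\left(9 + i \sqrt{7}\right) + 16\right) = \frac{1}{2} \left(- \frac{1}{5}\right) \left(-5\right) \left(25 + i \sqrt{7}\right) = \frac{25 + i \sqrt{7}}{2} = \frac{25}{2} + \frac{i \sqrt{7}}{2}$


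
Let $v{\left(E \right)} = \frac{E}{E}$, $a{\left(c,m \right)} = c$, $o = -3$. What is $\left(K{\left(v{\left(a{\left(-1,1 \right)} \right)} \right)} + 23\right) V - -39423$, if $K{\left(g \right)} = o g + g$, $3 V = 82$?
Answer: $39997$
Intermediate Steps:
$V = \frac{82}{3}$ ($V = \frac{1}{3} \cdot 82 = \frac{82}{3} \approx 27.333$)
$v{\left(E \right)} = 1$
$K{\left(g \right)} = - 2 g$ ($K{\left(g \right)} = - 3 g + g = - 2 g$)
$\left(K{\left(v{\left(a{\left(-1,1 \right)} \right)} \right)} + 23\right) V - -39423 = \left(\left(-2\right) 1 + 23\right) \frac{82}{3} - -39423 = \left(-2 + 23\right) \frac{82}{3} + 39423 = 21 \cdot \frac{82}{3} + 39423 = 574 + 39423 = 39997$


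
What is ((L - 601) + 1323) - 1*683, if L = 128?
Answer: 167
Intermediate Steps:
((L - 601) + 1323) - 1*683 = ((128 - 601) + 1323) - 1*683 = (-473 + 1323) - 683 = 850 - 683 = 167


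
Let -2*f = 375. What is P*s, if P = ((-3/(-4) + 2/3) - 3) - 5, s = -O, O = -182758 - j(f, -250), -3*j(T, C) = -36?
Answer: -7219415/6 ≈ -1.2032e+6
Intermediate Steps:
f = -375/2 (f = -½*375 = -375/2 ≈ -187.50)
j(T, C) = 12 (j(T, C) = -⅓*(-36) = 12)
O = -182770 (O = -182758 - 1*12 = -182758 - 12 = -182770)
s = 182770 (s = -1*(-182770) = 182770)
P = -79/12 (P = ((-3*(-¼) + 2*(⅓)) - 3) - 5 = ((¾ + ⅔) - 3) - 5 = (17/12 - 3) - 5 = -19/12 - 5 = -79/12 ≈ -6.5833)
P*s = -79/12*182770 = -7219415/6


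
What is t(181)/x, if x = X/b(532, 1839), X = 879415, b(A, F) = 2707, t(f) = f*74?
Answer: 36257558/879415 ≈ 41.229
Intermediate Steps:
t(f) = 74*f
x = 879415/2707 ≈ 324.87
t(181)/x = (74*181)/(879415/2707) = 13394*(2707/879415) = 36257558/879415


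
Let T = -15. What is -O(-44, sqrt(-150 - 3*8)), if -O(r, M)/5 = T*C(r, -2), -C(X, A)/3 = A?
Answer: -450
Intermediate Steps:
C(X, A) = -3*A
O(r, M) = 450 (O(r, M) = -(-75)*(-3*(-2)) = -(-75)*6 = -5*(-90) = 450)
-O(-44, sqrt(-150 - 3*8)) = -1*450 = -450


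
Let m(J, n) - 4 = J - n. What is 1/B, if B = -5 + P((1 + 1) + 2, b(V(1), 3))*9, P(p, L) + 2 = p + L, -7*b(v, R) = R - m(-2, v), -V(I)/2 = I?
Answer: 7/100 ≈ 0.070000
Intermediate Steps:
m(J, n) = 4 + J - n (m(J, n) = 4 + (J - n) = 4 + J - n)
V(I) = -2*I
b(v, R) = 2/7 - R/7 - v/7 (b(v, R) = -(R - (4 - 2 - v))/7 = -(R - (2 - v))/7 = -(R + (-2 + v))/7 = -(-2 + R + v)/7 = 2/7 - R/7 - v/7)
P(p, L) = -2 + L + p (P(p, L) = -2 + (p + L) = -2 + (L + p) = -2 + L + p)
B = 100/7 (B = -5 + (-2 + (2/7 - ⅐*3 - (-2)/7) + ((1 + 1) + 2))*9 = -5 + (-2 + (2/7 - 3/7 - ⅐*(-2)) + (2 + 2))*9 = -5 + (-2 + (2/7 - 3/7 + 2/7) + 4)*9 = -5 + (-2 + ⅐ + 4)*9 = -5 + (15/7)*9 = -5 + 135/7 = 100/7 ≈ 14.286)
1/B = 1/(100/7) = 7/100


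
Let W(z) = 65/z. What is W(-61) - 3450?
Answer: -210515/61 ≈ -3451.1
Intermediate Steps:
W(-61) - 3450 = 65/(-61) - 3450 = 65*(-1/61) - 3450 = -65/61 - 3450 = -210515/61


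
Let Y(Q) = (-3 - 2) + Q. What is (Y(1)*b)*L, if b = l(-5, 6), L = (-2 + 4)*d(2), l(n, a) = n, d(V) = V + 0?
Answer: 80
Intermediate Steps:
Y(Q) = -5 + Q
d(V) = V
L = 4 (L = (-2 + 4)*2 = 2*2 = 4)
b = -5
(Y(1)*b)*L = ((-5 + 1)*(-5))*4 = -4*(-5)*4 = 20*4 = 80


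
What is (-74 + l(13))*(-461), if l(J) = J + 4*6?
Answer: 17057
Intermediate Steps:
l(J) = 24 + J (l(J) = J + 24 = 24 + J)
(-74 + l(13))*(-461) = (-74 + (24 + 13))*(-461) = (-74 + 37)*(-461) = -37*(-461) = 17057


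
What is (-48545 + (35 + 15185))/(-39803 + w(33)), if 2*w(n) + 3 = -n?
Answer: 33325/39821 ≈ 0.83687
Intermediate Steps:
w(n) = -3/2 - n/2 (w(n) = -3/2 + (-n)/2 = -3/2 - n/2)
(-48545 + (35 + 15185))/(-39803 + w(33)) = (-48545 + (35 + 15185))/(-39803 + (-3/2 - ½*33)) = (-48545 + 15220)/(-39803 + (-3/2 - 33/2)) = -33325/(-39803 - 18) = -33325/(-39821) = -33325*(-1/39821) = 33325/39821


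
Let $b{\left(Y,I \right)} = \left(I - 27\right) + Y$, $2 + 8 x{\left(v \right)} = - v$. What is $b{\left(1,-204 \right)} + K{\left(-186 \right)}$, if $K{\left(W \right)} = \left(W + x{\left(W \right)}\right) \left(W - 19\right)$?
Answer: $33185$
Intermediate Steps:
$x{\left(v \right)} = - \frac{1}{4} - \frac{v}{8}$ ($x{\left(v \right)} = - \frac{1}{4} + \frac{\left(-1\right) v}{8} = - \frac{1}{4} - \frac{v}{8}$)
$K{\left(W \right)} = \left(-19 + W\right) \left(- \frac{1}{4} + \frac{7 W}{8}\right)$ ($K{\left(W \right)} = \left(W - \left(\frac{1}{4} + \frac{W}{8}\right)\right) \left(W - 19\right) = \left(- \frac{1}{4} + \frac{7 W}{8}\right) \left(-19 + W\right) = \left(-19 + W\right) \left(- \frac{1}{4} + \frac{7 W}{8}\right)$)
$b{\left(Y,I \right)} = -27 + I + Y$ ($b{\left(Y,I \right)} = \left(-27 + I\right) + Y = -27 + I + Y$)
$b{\left(1,-204 \right)} + K{\left(-186 \right)} = \left(-27 - 204 + 1\right) + \left(\frac{19}{4} - - \frac{12555}{4} + \frac{7 \left(-186\right)^{2}}{8}\right) = -230 + \left(\frac{19}{4} + \frac{12555}{4} + \frac{7}{8} \cdot 34596\right) = -230 + \left(\frac{19}{4} + \frac{12555}{4} + \frac{60543}{2}\right) = -230 + 33415 = 33185$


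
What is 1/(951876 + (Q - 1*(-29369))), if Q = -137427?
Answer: 1/843818 ≈ 1.1851e-6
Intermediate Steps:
1/(951876 + (Q - 1*(-29369))) = 1/(951876 + (-137427 - 1*(-29369))) = 1/(951876 + (-137427 + 29369)) = 1/(951876 - 108058) = 1/843818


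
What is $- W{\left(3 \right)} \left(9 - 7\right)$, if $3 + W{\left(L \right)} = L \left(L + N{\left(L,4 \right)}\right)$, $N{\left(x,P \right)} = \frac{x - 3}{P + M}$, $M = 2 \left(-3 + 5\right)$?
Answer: $-12$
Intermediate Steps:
$M = 4$ ($M = 2 \cdot 2 = 4$)
$N{\left(x,P \right)} = \frac{-3 + x}{4 + P}$ ($N{\left(x,P \right)} = \frac{x - 3}{P + 4} = \frac{-3 + x}{4 + P}$)
$W{\left(L \right)} = -3 + L \left(- \frac{3}{8} + \frac{9 L}{8}\right)$ ($W{\left(L \right)} = -3 + L \left(L + \frac{-3 + L}{4 + 4}\right) = -3 + L \left(L + \frac{-3 + L}{8}\right) = -3 + L \left(L + \left(- \frac{3}{8} + \frac{L}{8}\right)\right) = -3 + L \left(- \frac{3}{8} + \frac{9 L}{8}\right)$)
$- W{\left(3 \right)} \left(9 - 7\right) = - (-3 - \frac{9}{8} + \frac{9 \cdot 3^{2}}{8}) \left(9 - 7\right) = - (-3 - \frac{9}{8} + \frac{9}{8} \cdot 9) \left(9 - 7\right) = - (-3 - \frac{9}{8} + \frac{81}{8}) 2 = \left(-1\right) 6 \cdot 2 = \left(-6\right) 2 = -12$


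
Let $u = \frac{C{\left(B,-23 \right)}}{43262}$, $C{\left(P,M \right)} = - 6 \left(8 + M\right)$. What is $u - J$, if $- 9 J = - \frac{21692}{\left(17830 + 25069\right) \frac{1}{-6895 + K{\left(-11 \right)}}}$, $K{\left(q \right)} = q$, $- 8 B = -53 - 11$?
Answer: $\frac{1080149430269}{2783844807} \approx 388.01$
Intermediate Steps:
$B = 8$ ($B = - \frac{-53 - 11}{8} = \left(- \frac{1}{8}\right) \left(-64\right) = 8$)
$C{\left(P,M \right)} = -48 - 6 M$
$u = \frac{45}{21631}$ ($u = \frac{-48 - -138}{43262} = \left(-48 + 138\right) \frac{1}{43262} = 90 \cdot \frac{1}{43262} = \frac{45}{21631} \approx 0.0020803$)
$J = - \frac{49934984}{128697}$ ($J = - \frac{\left(-21692\right) \frac{1}{\left(17830 + 25069\right) \frac{1}{-6895 - 11}}}{9} = - \frac{\left(-21692\right) \frac{1}{42899 \frac{1}{-6906}}}{9} = - \frac{\left(-21692\right) \frac{1}{42899 \left(- \frac{1}{6906}\right)}}{9} = - \frac{\left(-21692\right) \frac{1}{- \frac{42899}{6906}}}{9} = - \frac{\left(-21692\right) \left(- \frac{6906}{42899}\right)}{9} = \left(- \frac{1}{9}\right) \frac{149804952}{42899} = - \frac{49934984}{128697} \approx -388.0$)
$u - J = \frac{45}{21631} - - \frac{49934984}{128697} = \frac{45}{21631} + \frac{49934984}{128697} = \frac{1080149430269}{2783844807}$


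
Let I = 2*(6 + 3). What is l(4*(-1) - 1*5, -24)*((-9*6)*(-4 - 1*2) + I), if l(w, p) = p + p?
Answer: -16416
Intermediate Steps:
I = 18 (I = 2*9 = 18)
l(w, p) = 2*p
l(4*(-1) - 1*5, -24)*((-9*6)*(-4 - 1*2) + I) = (2*(-24))*((-9*6)*(-4 - 1*2) + 18) = -48*(-54*(-4 - 2) + 18) = -48*(-54*(-6) + 18) = -48*(324 + 18) = -48*342 = -16416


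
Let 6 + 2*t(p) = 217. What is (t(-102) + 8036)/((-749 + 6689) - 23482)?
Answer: -16283/35084 ≈ -0.46411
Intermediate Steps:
t(p) = 211/2 (t(p) = -3 + (½)*217 = -3 + 217/2 = 211/2)
(t(-102) + 8036)/((-749 + 6689) - 23482) = (211/2 + 8036)/((-749 + 6689) - 23482) = 16283/(2*(5940 - 23482)) = (16283/2)/(-17542) = (16283/2)*(-1/17542) = -16283/35084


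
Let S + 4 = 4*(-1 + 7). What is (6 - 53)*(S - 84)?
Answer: 3008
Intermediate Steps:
S = 20 (S = -4 + 4*(-1 + 7) = -4 + 4*6 = -4 + 24 = 20)
(6 - 53)*(S - 84) = (6 - 53)*(20 - 84) = -47*(-64) = 3008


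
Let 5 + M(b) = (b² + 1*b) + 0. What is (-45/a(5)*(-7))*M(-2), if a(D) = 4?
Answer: -945/4 ≈ -236.25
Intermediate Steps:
M(b) = -5 + b + b² (M(b) = -5 + ((b² + 1*b) + 0) = -5 + ((b² + b) + 0) = -5 + ((b + b²) + 0) = -5 + (b + b²) = -5 + b + b²)
(-45/a(5)*(-7))*M(-2) = (-45/4*(-7))*(-5 - 2 + (-2)²) = (-45*¼*(-7))*(-5 - 2 + 4) = -45/4*(-7)*(-3) = (315/4)*(-3) = -945/4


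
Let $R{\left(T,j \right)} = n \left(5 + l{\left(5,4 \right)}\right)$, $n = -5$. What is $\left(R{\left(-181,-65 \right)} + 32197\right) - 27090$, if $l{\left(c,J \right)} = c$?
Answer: $5057$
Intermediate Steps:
$R{\left(T,j \right)} = -50$ ($R{\left(T,j \right)} = - 5 \left(5 + 5\right) = \left(-5\right) 10 = -50$)
$\left(R{\left(-181,-65 \right)} + 32197\right) - 27090 = \left(-50 + 32197\right) - 27090 = 32147 - 27090 = 5057$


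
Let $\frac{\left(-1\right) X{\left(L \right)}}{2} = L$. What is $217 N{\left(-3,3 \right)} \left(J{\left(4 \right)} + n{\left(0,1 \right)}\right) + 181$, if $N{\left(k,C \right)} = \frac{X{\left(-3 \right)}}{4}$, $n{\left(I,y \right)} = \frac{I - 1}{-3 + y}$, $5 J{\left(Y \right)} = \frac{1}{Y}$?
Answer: $\frac{14401}{40} \approx 360.02$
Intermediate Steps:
$X{\left(L \right)} = - 2 L$
$J{\left(Y \right)} = \frac{1}{5 Y}$
$n{\left(I,y \right)} = \frac{-1 + I}{-3 + y}$
$N{\left(k,C \right)} = \frac{3}{2}$ ($N{\left(k,C \right)} = \frac{\left(-2\right) \left(-3\right)}{4} = 6 \cdot \frac{1}{4} = \frac{3}{2}$)
$217 N{\left(-3,3 \right)} \left(J{\left(4 \right)} + n{\left(0,1 \right)}\right) + 181 = 217 \frac{3 \left(\frac{1}{5 \cdot 4} + \frac{-1 + 0}{-3 + 1}\right)}{2} + 181 = 217 \frac{3 \left(\frac{1}{5} \cdot \frac{1}{4} + \frac{1}{-2} \left(-1\right)\right)}{2} + 181 = 217 \frac{3 \left(\frac{1}{20} - - \frac{1}{2}\right)}{2} + 181 = 217 \frac{3 \left(\frac{1}{20} + \frac{1}{2}\right)}{2} + 181 = 217 \cdot \frac{3}{2} \cdot \frac{11}{20} + 181 = 217 \cdot \frac{33}{40} + 181 = \frac{7161}{40} + 181 = \frac{14401}{40}$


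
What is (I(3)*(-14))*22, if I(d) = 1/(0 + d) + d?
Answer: -3080/3 ≈ -1026.7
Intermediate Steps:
I(d) = d + 1/d (I(d) = 1/d + d = d + 1/d)
(I(3)*(-14))*22 = ((3 + 1/3)*(-14))*22 = ((10/3)*(-14))*22 = -140/3*22 = -3080/3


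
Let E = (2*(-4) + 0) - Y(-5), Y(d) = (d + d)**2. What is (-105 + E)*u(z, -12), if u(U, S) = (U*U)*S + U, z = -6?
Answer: 93294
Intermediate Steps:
u(U, S) = U + S*U**2 (u(U, S) = U**2*S + U = S*U**2 + U = U + S*U**2)
Y(d) = 4*d**2 (Y(d) = (2*d)**2 = 4*d**2)
E = -108 (E = (2*(-4) + 0) - 4*(-5)**2 = (-8 + 0) - 4*25 = -8 - 1*100 = -8 - 100 = -108)
(-105 + E)*u(z, -12) = (-105 - 108)*(-6*(1 - 12*(-6))) = -(-1278)*(1 + 72) = -(-1278)*73 = -213*(-438) = 93294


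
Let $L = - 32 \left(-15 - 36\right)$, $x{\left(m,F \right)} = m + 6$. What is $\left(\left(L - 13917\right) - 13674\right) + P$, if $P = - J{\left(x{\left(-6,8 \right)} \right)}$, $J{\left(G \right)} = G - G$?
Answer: $-25959$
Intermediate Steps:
$x{\left(m,F \right)} = 6 + m$
$L = 1632$ ($L = \left(-32\right) \left(-51\right) = 1632$)
$J{\left(G \right)} = 0$
$P = 0$ ($P = \left(-1\right) 0 = 0$)
$\left(\left(L - 13917\right) - 13674\right) + P = \left(\left(1632 - 13917\right) - 13674\right) + 0 = \left(-12285 - 13674\right) + 0 = -25959 + 0 = -25959$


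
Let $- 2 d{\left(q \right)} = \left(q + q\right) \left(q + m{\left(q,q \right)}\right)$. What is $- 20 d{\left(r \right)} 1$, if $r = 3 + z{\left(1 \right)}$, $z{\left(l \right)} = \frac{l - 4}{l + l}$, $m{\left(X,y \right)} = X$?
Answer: $90$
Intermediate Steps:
$z{\left(l \right)} = \frac{-4 + l}{2 l}$
$r = \frac{3}{2}$ ($r = 3 + \frac{-4 + 1}{2 \cdot 1} = 3 + \frac{1}{2} \cdot 1 \left(-3\right) = 3 - \frac{3}{2} = \frac{3}{2} \approx 1.5$)
$d{\left(q \right)} = - 2 q^{2}$ ($d{\left(q \right)} = - \frac{\left(q + q\right) \left(q + q\right)}{2} = - \frac{2 q 2 q}{2} = - \frac{4 q^{2}}{2} = - 2 q^{2}$)
$- 20 d{\left(r \right)} 1 = - 20 \left(- 2 \left(\frac{3}{2}\right)^{2}\right) 1 = - 20 \left(\left(-2\right) \frac{9}{4}\right) 1 = \left(-20\right) \left(- \frac{9}{2}\right) 1 = 90 \cdot 1 = 90$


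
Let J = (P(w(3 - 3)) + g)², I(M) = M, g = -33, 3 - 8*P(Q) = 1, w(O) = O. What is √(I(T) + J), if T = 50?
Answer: √17961/4 ≈ 33.505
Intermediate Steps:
P(Q) = ¼ (P(Q) = 3/8 - ⅛*1 = 3/8 - ⅛ = ¼)
J = 17161/16 (J = (¼ - 33)² = (-131/4)² = 17161/16 ≈ 1072.6)
√(I(T) + J) = √(50 + 17161/16) = √(17961/16) = √17961/4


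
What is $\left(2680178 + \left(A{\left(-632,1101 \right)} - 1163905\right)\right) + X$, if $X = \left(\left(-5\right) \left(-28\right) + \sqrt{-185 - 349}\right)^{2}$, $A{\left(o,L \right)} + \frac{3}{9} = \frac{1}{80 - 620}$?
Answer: $\frac{829082879}{540} + 280 i \sqrt{534} \approx 1.5353 \cdot 10^{6} + 6470.4 i$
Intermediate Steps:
$A{\left(o,L \right)} = - \frac{181}{540}$ ($A{\left(o,L \right)} = - \frac{1}{3} + \frac{1}{80 - 620} = - \frac{1}{3} + \frac{1}{-540} = - \frac{1}{3} - \frac{1}{540} = - \frac{181}{540}$)
$X = \left(140 + i \sqrt{534}\right)^{2}$ ($X = \left(140 + \sqrt{-534}\right)^{2} = \left(140 + i \sqrt{534}\right)^{2} \approx 19066.0 + 6470.4 i$)
$\left(2680178 + \left(A{\left(-632,1101 \right)} - 1163905\right)\right) + X = \left(2680178 - \frac{628508881}{540}\right) + \left(140 + i \sqrt{534}\right)^{2} = \frac{818787239}{540} + \left(140 + i \sqrt{534}\right)^{2}$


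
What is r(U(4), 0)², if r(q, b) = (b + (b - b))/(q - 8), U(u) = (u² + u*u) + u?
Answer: 0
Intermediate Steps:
U(u) = u + 2*u² (U(u) = (u² + u²) + u = 2*u² + u = u + 2*u²)
r(q, b) = b/(-8 + q) (r(q, b) = (b + 0)/(-8 + q) = b/(-8 + q))
r(U(4), 0)² = (0/(-8 + 4*(1 + 2*4)))² = (0/(-8 + 4*(1 + 8)))² = (0/(-8 + 4*9))² = (0/(-8 + 36))² = (0/28)² = (0*(1/28))² = 0² = 0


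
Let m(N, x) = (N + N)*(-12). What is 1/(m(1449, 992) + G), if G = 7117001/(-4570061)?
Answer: -4570061/158935558337 ≈ -2.8754e-5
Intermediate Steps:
m(N, x) = -24*N (m(N, x) = (2*N)*(-12) = -24*N)
G = -7117001/4570061 (G = 7117001*(-1/4570061) = -7117001/4570061 ≈ -1.5573)
1/(m(1449, 992) + G) = 1/(-24*1449 - 7117001/4570061) = 1/(-34776 - 7117001/4570061) = 1/(-158935558337/4570061) = -4570061/158935558337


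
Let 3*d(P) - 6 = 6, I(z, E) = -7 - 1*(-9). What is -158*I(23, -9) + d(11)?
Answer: -312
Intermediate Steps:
I(z, E) = 2 (I(z, E) = -7 + 9 = 2)
d(P) = 4 (d(P) = 2 + (⅓)*6 = 2 + 2 = 4)
-158*I(23, -9) + d(11) = -158*2 + 4 = -316 + 4 = -312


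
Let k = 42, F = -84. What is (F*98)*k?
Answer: -345744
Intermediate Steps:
(F*98)*k = -84*98*42 = -8232*42 = -345744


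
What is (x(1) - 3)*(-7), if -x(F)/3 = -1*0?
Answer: 21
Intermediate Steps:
x(F) = 0 (x(F) = -(-3)*0 = -3*0 = 0)
(x(1) - 3)*(-7) = (0 - 3)*(-7) = -3*(-7) = 21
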